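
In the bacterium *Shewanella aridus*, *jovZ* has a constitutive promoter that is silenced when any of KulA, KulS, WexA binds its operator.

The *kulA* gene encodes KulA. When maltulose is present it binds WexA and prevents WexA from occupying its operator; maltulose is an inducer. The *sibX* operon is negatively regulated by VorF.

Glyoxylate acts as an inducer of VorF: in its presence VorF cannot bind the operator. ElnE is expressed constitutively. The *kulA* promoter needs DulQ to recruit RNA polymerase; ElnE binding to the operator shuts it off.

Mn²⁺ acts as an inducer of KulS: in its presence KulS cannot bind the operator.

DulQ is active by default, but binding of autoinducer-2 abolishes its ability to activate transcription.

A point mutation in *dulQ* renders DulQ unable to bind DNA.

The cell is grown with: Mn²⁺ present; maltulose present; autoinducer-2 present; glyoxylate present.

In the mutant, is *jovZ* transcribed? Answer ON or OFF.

ON

DulQ is non-functional in this strain, so it has no effect.
ElnE is produced constitutively and is active.
With repressor ElnE bound, *kulA* is not transcribed.
So KulA is not produced.
Mn²⁺ is present, so KulS is inactive.
Maltulose is present, so WexA is inactive.
With no repressor bound, *jovZ* is transcribed.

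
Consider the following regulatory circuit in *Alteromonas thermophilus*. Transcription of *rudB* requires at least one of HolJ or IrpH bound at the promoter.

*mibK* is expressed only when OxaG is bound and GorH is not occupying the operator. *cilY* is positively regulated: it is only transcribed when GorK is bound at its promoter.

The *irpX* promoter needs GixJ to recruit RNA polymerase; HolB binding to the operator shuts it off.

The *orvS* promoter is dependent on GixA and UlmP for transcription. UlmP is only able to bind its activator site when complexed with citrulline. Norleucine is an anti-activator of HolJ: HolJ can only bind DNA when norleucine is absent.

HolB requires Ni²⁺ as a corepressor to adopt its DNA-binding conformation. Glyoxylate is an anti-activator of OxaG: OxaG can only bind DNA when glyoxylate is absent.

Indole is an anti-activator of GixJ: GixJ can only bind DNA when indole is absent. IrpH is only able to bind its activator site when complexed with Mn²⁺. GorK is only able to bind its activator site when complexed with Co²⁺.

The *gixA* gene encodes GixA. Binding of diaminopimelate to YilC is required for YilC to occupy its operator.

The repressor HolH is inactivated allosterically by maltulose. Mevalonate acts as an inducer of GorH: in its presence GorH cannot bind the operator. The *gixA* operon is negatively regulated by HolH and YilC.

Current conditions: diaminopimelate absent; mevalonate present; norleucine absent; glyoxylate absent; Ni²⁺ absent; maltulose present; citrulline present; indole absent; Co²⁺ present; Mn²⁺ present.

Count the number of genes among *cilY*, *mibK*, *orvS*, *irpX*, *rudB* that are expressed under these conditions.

5

Co²⁺ is present, so GorK is active.
No repressor is bound and GorK is active, so *cilY* is transcribed.
→ *cilY* is ON.
Glyoxylate is absent, so OxaG is active.
Mevalonate is present, so GorH is inactive.
No repressor is bound and OxaG is active, so *mibK* is transcribed.
→ *mibK* is ON.
Maltulose is present, so HolH is inactive.
Diaminopimelate is absent, so YilC is inactive.
With no repressor bound, *gixA* is transcribed.
So GixA is produced and active.
Citrulline is present, so UlmP is active.
No repressor is bound and GixA and UlmP are active, so *orvS* is transcribed.
→ *orvS* is ON.
Ni²⁺ is absent, so HolB is inactive.
Indole is absent, so GixJ is active.
No repressor is bound and GixJ is active, so *irpX* is transcribed.
→ *irpX* is ON.
Norleucine is absent, so HolJ is active.
Mn²⁺ is present, so IrpH is active.
Activator HolJ is present, so *rudB* is transcribed.
→ *rudB* is ON.
5 of the 5 genes are transcribed.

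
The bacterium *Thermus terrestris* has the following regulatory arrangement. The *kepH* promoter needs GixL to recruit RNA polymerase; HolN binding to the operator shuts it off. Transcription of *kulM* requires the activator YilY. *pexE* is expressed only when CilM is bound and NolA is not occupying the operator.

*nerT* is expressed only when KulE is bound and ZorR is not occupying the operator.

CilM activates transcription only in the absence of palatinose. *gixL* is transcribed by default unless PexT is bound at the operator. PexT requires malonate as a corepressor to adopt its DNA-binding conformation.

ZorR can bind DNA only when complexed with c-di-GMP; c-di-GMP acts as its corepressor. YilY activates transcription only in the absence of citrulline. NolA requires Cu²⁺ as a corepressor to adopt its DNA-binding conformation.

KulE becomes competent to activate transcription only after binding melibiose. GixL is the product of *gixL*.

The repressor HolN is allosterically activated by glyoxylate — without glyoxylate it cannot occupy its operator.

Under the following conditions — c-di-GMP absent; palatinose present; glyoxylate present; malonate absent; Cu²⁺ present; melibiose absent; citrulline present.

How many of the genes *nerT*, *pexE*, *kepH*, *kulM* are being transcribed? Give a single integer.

0

c-di-GMP is absent, so ZorR is inactive.
Melibiose is absent, so KulE is inactive.
Required activator KulE is absent, so *nerT* is not transcribed.
→ *nerT* is OFF.
Cu²⁺ is present, so NolA is active.
Palatinose is present, so CilM is inactive.
With repressor NolA bound, *pexE* is not transcribed.
→ *pexE* is OFF.
Malonate is absent, so PexT is inactive.
With no repressor bound, *gixL* is transcribed.
So GixL is produced and active.
Glyoxylate is present, so HolN is active.
With repressor HolN bound, *kepH* is not transcribed.
→ *kepH* is OFF.
Citrulline is present, so YilY is inactive.
Required activator YilY is absent, so *kulM* is not transcribed.
→ *kulM* is OFF.
0 of the 4 genes are transcribed.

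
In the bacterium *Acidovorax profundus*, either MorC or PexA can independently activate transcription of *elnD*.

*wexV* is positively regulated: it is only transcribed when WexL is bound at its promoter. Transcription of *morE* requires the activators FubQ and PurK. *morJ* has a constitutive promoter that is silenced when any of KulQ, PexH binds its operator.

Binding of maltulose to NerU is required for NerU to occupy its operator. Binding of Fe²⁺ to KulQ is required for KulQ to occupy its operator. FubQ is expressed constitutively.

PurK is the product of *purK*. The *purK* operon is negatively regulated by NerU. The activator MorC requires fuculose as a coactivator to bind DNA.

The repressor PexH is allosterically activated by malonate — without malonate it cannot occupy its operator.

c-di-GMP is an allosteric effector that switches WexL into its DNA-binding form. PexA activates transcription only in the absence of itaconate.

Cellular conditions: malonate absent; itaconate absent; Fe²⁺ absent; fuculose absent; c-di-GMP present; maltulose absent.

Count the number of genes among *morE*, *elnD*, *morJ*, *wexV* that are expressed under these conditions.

FubQ is produced constitutively and is active.
Maltulose is absent, so NerU is inactive.
With no repressor bound, *purK* is transcribed.
So PurK is produced and active.
No repressor is bound and FubQ and PurK are active, so *morE* is transcribed.
→ *morE* is ON.
Fuculose is absent, so MorC is inactive.
Itaconate is absent, so PexA is active.
Activator PexA is present, so *elnD* is transcribed.
→ *elnD* is ON.
Fe²⁺ is absent, so KulQ is inactive.
Malonate is absent, so PexH is inactive.
With no repressor bound, *morJ* is transcribed.
→ *morJ* is ON.
c-di-GMP is present, so WexL is active.
No repressor is bound and WexL is active, so *wexV* is transcribed.
→ *wexV* is ON.
4 of the 4 genes are transcribed.

4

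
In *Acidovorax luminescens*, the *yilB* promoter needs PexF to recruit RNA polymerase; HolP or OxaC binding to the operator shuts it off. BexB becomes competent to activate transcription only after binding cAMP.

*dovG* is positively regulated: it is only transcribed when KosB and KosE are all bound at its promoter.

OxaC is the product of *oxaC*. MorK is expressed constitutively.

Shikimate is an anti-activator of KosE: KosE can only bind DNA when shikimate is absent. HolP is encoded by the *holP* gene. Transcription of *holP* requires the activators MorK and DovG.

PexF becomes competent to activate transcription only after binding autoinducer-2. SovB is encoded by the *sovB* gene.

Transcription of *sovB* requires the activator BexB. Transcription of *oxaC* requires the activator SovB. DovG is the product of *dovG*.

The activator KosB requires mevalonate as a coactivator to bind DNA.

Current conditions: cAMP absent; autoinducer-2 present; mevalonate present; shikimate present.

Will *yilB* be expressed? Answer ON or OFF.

ON

MorK is produced constitutively and is active.
Mevalonate is present, so KosB is active.
Shikimate is present, so KosE is inactive.
Required activator KosE is absent, so *dovG* is not transcribed.
So DovG is not produced.
Required activator DovG is absent, so *holP* is not transcribed.
So HolP is not produced.
cAMP is absent, so BexB is inactive.
Required activator BexB is absent, so *sovB* is not transcribed.
So SovB is not produced.
Required activator SovB is absent, so *oxaC* is not transcribed.
So OxaC is not produced.
Autoinducer-2 is present, so PexF is active.
No repressor is bound and PexF is active, so *yilB* is transcribed.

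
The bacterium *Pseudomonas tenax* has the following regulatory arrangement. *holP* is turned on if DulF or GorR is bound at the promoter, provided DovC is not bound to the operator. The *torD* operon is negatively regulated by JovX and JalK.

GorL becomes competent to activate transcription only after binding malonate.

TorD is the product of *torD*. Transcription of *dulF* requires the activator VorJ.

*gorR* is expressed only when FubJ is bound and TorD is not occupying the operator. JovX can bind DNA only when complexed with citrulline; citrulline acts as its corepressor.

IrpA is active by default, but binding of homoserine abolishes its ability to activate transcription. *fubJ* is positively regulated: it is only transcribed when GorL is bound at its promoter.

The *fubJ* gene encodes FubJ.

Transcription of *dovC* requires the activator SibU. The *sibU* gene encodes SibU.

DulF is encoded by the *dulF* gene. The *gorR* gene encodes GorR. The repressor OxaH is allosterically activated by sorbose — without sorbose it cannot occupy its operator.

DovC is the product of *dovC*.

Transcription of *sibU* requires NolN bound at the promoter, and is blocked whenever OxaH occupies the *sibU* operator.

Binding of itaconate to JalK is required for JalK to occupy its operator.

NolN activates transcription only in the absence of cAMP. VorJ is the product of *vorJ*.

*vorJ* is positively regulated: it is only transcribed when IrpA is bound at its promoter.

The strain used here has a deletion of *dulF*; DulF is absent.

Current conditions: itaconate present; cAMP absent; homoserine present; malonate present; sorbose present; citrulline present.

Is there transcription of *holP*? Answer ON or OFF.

ON

cAMP is absent, so NolN is active.
Sorbose is present, so OxaH is active.
With repressor OxaH bound, *sibU* is not transcribed.
So SibU is not produced.
Required activator SibU is absent, so *dovC* is not transcribed.
So DovC is not produced.
DulF is non-functional in this strain, so it has no effect.
Citrulline is present, so JovX is active.
Itaconate is present, so JalK is active.
With repressor JovX bound, *torD* is not transcribed.
So TorD is not produced.
Malonate is present, so GorL is active.
No repressor is bound and GorL is active, so *fubJ* is transcribed.
So FubJ is produced and active.
No repressor is bound and FubJ is active, so *gorR* is transcribed.
So GorR is produced and active.
Activator GorR is present, so *holP* is transcribed.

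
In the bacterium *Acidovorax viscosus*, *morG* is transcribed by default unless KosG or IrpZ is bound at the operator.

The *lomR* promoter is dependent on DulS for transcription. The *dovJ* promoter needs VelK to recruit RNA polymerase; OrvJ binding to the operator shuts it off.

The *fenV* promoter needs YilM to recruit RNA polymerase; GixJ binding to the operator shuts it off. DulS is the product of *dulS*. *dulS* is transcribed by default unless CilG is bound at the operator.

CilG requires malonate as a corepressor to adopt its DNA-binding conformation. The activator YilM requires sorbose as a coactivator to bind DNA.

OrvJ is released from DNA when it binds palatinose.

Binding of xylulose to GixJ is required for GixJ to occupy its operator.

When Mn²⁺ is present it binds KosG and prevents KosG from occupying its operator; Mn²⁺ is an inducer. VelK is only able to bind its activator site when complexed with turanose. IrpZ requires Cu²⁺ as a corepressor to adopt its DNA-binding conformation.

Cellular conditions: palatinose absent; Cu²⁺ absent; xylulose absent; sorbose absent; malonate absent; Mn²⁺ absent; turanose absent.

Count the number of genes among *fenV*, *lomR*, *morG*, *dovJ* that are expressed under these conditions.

1

Xylulose is absent, so GixJ is inactive.
Sorbose is absent, so YilM is inactive.
Required activator YilM is absent, so *fenV* is not transcribed.
→ *fenV* is OFF.
Malonate is absent, so CilG is inactive.
With no repressor bound, *dulS* is transcribed.
So DulS is produced and active.
No repressor is bound and DulS is active, so *lomR* is transcribed.
→ *lomR* is ON.
Mn²⁺ is absent, so KosG is active.
Cu²⁺ is absent, so IrpZ is inactive.
With repressor KosG bound, *morG* is not transcribed.
→ *morG* is OFF.
Turanose is absent, so VelK is inactive.
Palatinose is absent, so OrvJ is active.
With repressor OrvJ bound, *dovJ* is not transcribed.
→ *dovJ* is OFF.
1 of the 4 genes is transcribed.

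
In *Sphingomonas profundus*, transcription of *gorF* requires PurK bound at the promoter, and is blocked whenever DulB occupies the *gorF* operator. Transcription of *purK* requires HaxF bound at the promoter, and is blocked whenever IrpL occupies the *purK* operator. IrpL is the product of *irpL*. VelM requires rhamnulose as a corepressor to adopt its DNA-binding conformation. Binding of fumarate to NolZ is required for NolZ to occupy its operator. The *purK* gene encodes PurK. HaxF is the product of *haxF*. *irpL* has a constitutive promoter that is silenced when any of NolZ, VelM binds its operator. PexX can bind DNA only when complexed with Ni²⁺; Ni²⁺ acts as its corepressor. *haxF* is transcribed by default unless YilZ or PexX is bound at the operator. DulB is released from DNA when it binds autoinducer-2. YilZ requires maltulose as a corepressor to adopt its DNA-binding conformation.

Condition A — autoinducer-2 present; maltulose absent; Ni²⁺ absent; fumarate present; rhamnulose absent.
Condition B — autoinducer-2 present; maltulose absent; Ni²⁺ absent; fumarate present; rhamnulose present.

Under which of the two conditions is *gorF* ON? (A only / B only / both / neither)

Condition A:
Autoinducer-2 is present, so DulB is inactive.
Maltulose is absent, so YilZ is inactive.
Ni²⁺ is absent, so PexX is inactive.
With no repressor bound, *haxF* is transcribed.
So HaxF is produced and active.
Fumarate is present, so NolZ is active.
Rhamnulose is absent, so VelM is inactive.
With repressor NolZ bound, *irpL* is not transcribed.
So IrpL is not produced.
No repressor is bound and HaxF is active, so *purK* is transcribed.
So PurK is produced and active.
No repressor is bound and PurK is active, so *gorF* is transcribed.
→ *gorF* is ON in A.
Condition B:
Autoinducer-2 is present, so DulB is inactive.
Maltulose is absent, so YilZ is inactive.
Ni²⁺ is absent, so PexX is inactive.
With no repressor bound, *haxF* is transcribed.
So HaxF is produced and active.
Fumarate is present, so NolZ is active.
Rhamnulose is present, so VelM is active.
With repressor NolZ bound, *irpL* is not transcribed.
So IrpL is not produced.
No repressor is bound and HaxF is active, so *purK* is transcribed.
So PurK is produced and active.
No repressor is bound and PurK is active, so *gorF* is transcribed.
→ *gorF* is ON in B.

both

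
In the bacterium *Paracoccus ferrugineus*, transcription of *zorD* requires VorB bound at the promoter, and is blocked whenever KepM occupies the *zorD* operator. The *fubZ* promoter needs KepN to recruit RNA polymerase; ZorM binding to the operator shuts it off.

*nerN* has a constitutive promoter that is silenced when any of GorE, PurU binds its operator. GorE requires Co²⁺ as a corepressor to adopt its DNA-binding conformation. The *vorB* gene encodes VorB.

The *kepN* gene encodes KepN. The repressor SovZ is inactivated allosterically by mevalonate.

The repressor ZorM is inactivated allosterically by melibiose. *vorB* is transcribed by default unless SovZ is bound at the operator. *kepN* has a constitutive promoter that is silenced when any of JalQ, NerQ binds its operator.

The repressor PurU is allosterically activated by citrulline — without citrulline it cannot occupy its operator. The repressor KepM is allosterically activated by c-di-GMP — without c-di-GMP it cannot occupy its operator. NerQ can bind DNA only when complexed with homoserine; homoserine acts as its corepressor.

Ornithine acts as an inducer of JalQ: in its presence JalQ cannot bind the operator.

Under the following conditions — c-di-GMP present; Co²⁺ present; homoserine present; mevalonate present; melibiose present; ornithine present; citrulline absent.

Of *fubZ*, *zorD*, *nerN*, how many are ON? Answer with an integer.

0

Ornithine is present, so JalQ is inactive.
Homoserine is present, so NerQ is active.
With repressor NerQ bound, *kepN* is not transcribed.
So KepN is not produced.
Melibiose is present, so ZorM is inactive.
Required activator KepN is absent, so *fubZ* is not transcribed.
→ *fubZ* is OFF.
Mevalonate is present, so SovZ is inactive.
With no repressor bound, *vorB* is transcribed.
So VorB is produced and active.
c-di-GMP is present, so KepM is active.
With repressor KepM bound, *zorD* is not transcribed.
→ *zorD* is OFF.
Co²⁺ is present, so GorE is active.
Citrulline is absent, so PurU is inactive.
With repressor GorE bound, *nerN* is not transcribed.
→ *nerN* is OFF.
0 of the 3 genes are transcribed.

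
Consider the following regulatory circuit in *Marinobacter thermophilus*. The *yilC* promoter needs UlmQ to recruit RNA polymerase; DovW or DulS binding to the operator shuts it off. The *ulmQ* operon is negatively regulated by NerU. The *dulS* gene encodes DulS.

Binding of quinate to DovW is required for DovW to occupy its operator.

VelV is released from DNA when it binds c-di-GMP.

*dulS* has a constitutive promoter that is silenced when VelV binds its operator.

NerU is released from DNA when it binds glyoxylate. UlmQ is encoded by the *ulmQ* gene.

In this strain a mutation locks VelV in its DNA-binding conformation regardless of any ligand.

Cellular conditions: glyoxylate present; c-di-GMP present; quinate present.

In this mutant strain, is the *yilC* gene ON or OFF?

Quinate is present, so DovW is active.
Glyoxylate is present, so NerU is inactive.
With no repressor bound, *ulmQ* is transcribed.
So UlmQ is produced and active.
VelV is constitutively active in this strain.
With repressor VelV bound, *dulS* is not transcribed.
So DulS is not produced.
With repressor DovW bound, *yilC* is not transcribed.

OFF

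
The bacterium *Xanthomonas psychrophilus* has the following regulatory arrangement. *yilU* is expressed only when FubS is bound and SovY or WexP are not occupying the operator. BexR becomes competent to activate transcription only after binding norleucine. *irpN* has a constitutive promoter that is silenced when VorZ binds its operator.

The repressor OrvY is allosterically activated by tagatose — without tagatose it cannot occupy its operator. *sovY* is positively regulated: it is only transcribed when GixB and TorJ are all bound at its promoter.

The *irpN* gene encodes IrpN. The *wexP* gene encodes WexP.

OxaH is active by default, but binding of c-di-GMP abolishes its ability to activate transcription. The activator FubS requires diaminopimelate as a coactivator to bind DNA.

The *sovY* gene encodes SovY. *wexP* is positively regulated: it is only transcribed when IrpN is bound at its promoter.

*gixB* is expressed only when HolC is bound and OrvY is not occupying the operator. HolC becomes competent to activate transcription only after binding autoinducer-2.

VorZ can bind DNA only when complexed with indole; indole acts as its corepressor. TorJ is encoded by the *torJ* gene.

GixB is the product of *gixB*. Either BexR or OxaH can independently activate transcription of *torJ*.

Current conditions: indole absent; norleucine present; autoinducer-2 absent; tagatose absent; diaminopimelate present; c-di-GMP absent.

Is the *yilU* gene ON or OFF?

Tagatose is absent, so OrvY is inactive.
Autoinducer-2 is absent, so HolC is inactive.
Required activator HolC is absent, so *gixB* is not transcribed.
So GixB is not produced.
Norleucine is present, so BexR is active.
c-di-GMP is absent, so OxaH is active.
Activator BexR is present, so *torJ* is transcribed.
So TorJ is produced and active.
Required activator GixB is absent, so *sovY* is not transcribed.
So SovY is not produced.
Diaminopimelate is present, so FubS is active.
Indole is absent, so VorZ is inactive.
With no repressor bound, *irpN* is transcribed.
So IrpN is produced and active.
No repressor is bound and IrpN is active, so *wexP* is transcribed.
So WexP is produced and active.
With repressor WexP bound, *yilU* is not transcribed.

OFF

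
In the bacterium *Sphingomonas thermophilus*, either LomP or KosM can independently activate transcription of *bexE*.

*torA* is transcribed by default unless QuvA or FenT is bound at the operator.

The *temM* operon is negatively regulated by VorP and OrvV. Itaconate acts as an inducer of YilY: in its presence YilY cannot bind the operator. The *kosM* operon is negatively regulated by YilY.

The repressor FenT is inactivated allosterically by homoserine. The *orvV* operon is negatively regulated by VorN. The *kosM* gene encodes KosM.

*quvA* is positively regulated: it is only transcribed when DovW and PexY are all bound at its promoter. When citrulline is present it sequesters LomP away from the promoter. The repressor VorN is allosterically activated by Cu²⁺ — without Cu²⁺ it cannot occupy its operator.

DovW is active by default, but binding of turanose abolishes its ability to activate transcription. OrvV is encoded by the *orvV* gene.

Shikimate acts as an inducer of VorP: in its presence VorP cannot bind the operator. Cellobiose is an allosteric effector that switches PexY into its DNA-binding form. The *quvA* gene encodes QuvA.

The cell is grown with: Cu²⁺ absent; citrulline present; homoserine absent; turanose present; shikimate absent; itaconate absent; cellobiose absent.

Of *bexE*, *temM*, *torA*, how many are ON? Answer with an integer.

Citrulline is present, so LomP is inactive.
Itaconate is absent, so YilY is active.
With repressor YilY bound, *kosM* is not transcribed.
So KosM is not produced.
No activator is available at the *bexE* promoter, so *bexE* is not transcribed.
→ *bexE* is OFF.
Shikimate is absent, so VorP is active.
Cu²⁺ is absent, so VorN is inactive.
With no repressor bound, *orvV* is transcribed.
So OrvV is produced and active.
With repressor VorP bound, *temM* is not transcribed.
→ *temM* is OFF.
Turanose is present, so DovW is inactive.
Cellobiose is absent, so PexY is inactive.
Required activator DovW is absent, so *quvA* is not transcribed.
So QuvA is not produced.
Homoserine is absent, so FenT is active.
With repressor FenT bound, *torA* is not transcribed.
→ *torA* is OFF.
0 of the 3 genes are transcribed.

0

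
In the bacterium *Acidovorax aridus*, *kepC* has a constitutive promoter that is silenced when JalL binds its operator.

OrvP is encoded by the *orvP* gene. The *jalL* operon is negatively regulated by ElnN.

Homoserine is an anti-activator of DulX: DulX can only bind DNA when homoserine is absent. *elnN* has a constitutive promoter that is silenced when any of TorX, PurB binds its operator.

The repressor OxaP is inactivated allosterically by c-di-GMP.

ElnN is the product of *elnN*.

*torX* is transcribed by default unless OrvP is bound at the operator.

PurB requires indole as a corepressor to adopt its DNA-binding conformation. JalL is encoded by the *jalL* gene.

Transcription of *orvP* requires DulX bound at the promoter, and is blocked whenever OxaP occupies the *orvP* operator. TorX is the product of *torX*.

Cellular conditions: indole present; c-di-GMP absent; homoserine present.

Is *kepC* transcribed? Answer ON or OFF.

OFF

c-di-GMP is absent, so OxaP is active.
Homoserine is present, so DulX is inactive.
With repressor OxaP bound, *orvP* is not transcribed.
So OrvP is not produced.
With no repressor bound, *torX* is transcribed.
So TorX is produced and active.
Indole is present, so PurB is active.
With repressor TorX bound, *elnN* is not transcribed.
So ElnN is not produced.
With no repressor bound, *jalL* is transcribed.
So JalL is produced and active.
With repressor JalL bound, *kepC* is not transcribed.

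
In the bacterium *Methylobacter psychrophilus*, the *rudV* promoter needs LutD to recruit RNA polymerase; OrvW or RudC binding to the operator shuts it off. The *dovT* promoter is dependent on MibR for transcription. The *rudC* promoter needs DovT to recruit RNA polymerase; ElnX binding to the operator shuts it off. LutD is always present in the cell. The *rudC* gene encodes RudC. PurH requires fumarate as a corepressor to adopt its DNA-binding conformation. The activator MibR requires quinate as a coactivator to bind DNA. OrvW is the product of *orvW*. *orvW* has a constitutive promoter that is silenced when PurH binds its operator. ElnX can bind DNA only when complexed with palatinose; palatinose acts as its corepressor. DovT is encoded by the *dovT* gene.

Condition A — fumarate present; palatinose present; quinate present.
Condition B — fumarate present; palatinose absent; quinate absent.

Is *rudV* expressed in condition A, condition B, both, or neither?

Condition A:
Fumarate is present, so PurH is active.
With repressor PurH bound, *orvW* is not transcribed.
So OrvW is not produced.
LutD is produced constitutively and is active.
Palatinose is present, so ElnX is active.
Quinate is present, so MibR is active.
No repressor is bound and MibR is active, so *dovT* is transcribed.
So DovT is produced and active.
With repressor ElnX bound, *rudC* is not transcribed.
So RudC is not produced.
No repressor is bound and LutD is active, so *rudV* is transcribed.
→ *rudV* is ON in A.
Condition B:
Fumarate is present, so PurH is active.
With repressor PurH bound, *orvW* is not transcribed.
So OrvW is not produced.
LutD is produced constitutively and is active.
Palatinose is absent, so ElnX is inactive.
Quinate is absent, so MibR is inactive.
Required activator MibR is absent, so *dovT* is not transcribed.
So DovT is not produced.
Required activator DovT is absent, so *rudC* is not transcribed.
So RudC is not produced.
No repressor is bound and LutD is active, so *rudV* is transcribed.
→ *rudV* is ON in B.

both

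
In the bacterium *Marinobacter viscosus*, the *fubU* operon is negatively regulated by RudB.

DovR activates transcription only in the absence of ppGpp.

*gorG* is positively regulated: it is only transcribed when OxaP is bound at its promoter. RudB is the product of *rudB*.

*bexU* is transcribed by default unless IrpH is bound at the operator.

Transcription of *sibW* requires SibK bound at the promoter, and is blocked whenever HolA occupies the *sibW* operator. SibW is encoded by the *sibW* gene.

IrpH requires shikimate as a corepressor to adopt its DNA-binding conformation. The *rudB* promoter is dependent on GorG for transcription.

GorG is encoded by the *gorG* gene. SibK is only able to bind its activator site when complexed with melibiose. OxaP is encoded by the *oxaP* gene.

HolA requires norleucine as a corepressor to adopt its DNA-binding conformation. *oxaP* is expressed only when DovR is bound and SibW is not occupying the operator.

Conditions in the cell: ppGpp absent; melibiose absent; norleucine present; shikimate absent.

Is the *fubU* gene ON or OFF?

Norleucine is present, so HolA is active.
Melibiose is absent, so SibK is inactive.
With repressor HolA bound, *sibW* is not transcribed.
So SibW is not produced.
ppGpp is absent, so DovR is active.
No repressor is bound and DovR is active, so *oxaP* is transcribed.
So OxaP is produced and active.
No repressor is bound and OxaP is active, so *gorG* is transcribed.
So GorG is produced and active.
No repressor is bound and GorG is active, so *rudB* is transcribed.
So RudB is produced and active.
With repressor RudB bound, *fubU* is not transcribed.

OFF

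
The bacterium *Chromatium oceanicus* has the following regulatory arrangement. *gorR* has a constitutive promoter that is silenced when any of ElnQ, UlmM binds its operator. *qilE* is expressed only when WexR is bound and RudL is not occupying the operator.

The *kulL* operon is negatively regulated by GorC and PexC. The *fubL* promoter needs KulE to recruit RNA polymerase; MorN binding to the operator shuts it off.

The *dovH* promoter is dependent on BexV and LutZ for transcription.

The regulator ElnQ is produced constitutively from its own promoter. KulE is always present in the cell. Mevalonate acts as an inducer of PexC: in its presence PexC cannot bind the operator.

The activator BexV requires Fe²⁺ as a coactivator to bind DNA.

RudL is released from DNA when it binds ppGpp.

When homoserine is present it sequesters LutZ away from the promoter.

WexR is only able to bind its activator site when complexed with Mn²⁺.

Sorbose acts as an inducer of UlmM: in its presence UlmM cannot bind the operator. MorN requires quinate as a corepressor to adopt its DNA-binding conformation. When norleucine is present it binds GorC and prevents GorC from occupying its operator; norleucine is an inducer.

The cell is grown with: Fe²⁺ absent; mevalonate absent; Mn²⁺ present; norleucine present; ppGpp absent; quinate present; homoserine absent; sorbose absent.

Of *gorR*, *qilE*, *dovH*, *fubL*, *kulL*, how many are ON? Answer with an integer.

ElnQ is produced constitutively and is active.
Sorbose is absent, so UlmM is active.
With repressor ElnQ bound, *gorR* is not transcribed.
→ *gorR* is OFF.
Mn²⁺ is present, so WexR is active.
ppGpp is absent, so RudL is active.
With repressor RudL bound, *qilE* is not transcribed.
→ *qilE* is OFF.
Fe²⁺ is absent, so BexV is inactive.
Homoserine is absent, so LutZ is active.
Required activator BexV is absent, so *dovH* is not transcribed.
→ *dovH* is OFF.
Quinate is present, so MorN is active.
KulE is produced constitutively and is active.
With repressor MorN bound, *fubL* is not transcribed.
→ *fubL* is OFF.
Norleucine is present, so GorC is inactive.
Mevalonate is absent, so PexC is active.
With repressor PexC bound, *kulL* is not transcribed.
→ *kulL* is OFF.
0 of the 5 genes are transcribed.

0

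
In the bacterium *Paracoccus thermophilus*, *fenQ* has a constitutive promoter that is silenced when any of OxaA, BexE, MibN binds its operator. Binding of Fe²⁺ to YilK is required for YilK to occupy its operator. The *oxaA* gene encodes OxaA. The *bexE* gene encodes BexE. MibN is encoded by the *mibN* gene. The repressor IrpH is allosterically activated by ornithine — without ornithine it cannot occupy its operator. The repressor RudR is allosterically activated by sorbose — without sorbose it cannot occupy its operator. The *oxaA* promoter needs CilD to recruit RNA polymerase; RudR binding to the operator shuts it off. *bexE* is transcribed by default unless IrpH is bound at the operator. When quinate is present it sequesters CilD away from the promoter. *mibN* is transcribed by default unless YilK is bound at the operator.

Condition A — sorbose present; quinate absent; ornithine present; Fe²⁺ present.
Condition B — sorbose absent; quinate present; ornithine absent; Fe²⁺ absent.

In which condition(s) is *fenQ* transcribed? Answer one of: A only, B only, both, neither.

A only

Condition A:
Sorbose is present, so RudR is active.
Quinate is absent, so CilD is active.
With repressor RudR bound, *oxaA* is not transcribed.
So OxaA is not produced.
Ornithine is present, so IrpH is active.
With repressor IrpH bound, *bexE* is not transcribed.
So BexE is not produced.
Fe²⁺ is present, so YilK is active.
With repressor YilK bound, *mibN* is not transcribed.
So MibN is not produced.
With no repressor bound, *fenQ* is transcribed.
→ *fenQ* is ON in A.
Condition B:
Sorbose is absent, so RudR is inactive.
Quinate is present, so CilD is inactive.
Required activator CilD is absent, so *oxaA* is not transcribed.
So OxaA is not produced.
Ornithine is absent, so IrpH is inactive.
With no repressor bound, *bexE* is transcribed.
So BexE is produced and active.
Fe²⁺ is absent, so YilK is inactive.
With no repressor bound, *mibN* is transcribed.
So MibN is produced and active.
With repressor BexE bound, *fenQ* is not transcribed.
→ *fenQ* is OFF in B.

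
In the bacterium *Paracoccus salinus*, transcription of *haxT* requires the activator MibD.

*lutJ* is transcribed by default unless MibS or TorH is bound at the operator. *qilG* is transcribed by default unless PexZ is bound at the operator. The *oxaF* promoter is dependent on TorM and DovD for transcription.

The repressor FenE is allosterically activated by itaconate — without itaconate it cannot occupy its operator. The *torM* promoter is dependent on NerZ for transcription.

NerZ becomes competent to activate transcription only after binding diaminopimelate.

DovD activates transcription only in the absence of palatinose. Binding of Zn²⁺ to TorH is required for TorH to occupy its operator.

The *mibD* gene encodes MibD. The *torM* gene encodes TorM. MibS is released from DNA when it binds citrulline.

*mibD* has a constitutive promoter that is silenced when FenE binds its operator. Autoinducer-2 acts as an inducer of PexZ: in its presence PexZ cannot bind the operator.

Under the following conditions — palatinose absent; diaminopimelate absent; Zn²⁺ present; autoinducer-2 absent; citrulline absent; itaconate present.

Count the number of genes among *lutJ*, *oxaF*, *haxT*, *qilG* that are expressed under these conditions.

Citrulline is absent, so MibS is active.
Zn²⁺ is present, so TorH is active.
With repressor MibS bound, *lutJ* is not transcribed.
→ *lutJ* is OFF.
Diaminopimelate is absent, so NerZ is inactive.
Required activator NerZ is absent, so *torM* is not transcribed.
So TorM is not produced.
Palatinose is absent, so DovD is active.
Required activator TorM is absent, so *oxaF* is not transcribed.
→ *oxaF* is OFF.
Itaconate is present, so FenE is active.
With repressor FenE bound, *mibD* is not transcribed.
So MibD is not produced.
Required activator MibD is absent, so *haxT* is not transcribed.
→ *haxT* is OFF.
Autoinducer-2 is absent, so PexZ is active.
With repressor PexZ bound, *qilG* is not transcribed.
→ *qilG* is OFF.
0 of the 4 genes are transcribed.

0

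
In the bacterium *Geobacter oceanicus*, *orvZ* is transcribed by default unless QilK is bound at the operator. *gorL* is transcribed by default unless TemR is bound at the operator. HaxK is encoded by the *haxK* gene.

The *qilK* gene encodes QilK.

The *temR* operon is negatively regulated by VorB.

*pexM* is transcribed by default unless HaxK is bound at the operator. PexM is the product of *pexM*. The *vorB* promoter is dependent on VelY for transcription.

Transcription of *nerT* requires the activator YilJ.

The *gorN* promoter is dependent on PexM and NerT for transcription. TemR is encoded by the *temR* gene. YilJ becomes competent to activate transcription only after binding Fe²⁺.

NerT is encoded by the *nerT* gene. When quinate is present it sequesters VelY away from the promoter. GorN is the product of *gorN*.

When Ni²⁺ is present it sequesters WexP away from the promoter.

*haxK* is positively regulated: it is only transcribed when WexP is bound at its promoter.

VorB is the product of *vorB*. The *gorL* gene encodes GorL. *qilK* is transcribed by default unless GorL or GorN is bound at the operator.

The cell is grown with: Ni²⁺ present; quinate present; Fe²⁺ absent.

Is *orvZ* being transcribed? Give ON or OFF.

Quinate is present, so VelY is inactive.
Required activator VelY is absent, so *vorB* is not transcribed.
So VorB is not produced.
With no repressor bound, *temR* is transcribed.
So TemR is produced and active.
With repressor TemR bound, *gorL* is not transcribed.
So GorL is not produced.
Ni²⁺ is present, so WexP is inactive.
Required activator WexP is absent, so *haxK* is not transcribed.
So HaxK is not produced.
With no repressor bound, *pexM* is transcribed.
So PexM is produced and active.
Fe²⁺ is absent, so YilJ is inactive.
Required activator YilJ is absent, so *nerT* is not transcribed.
So NerT is not produced.
Required activator NerT is absent, so *gorN* is not transcribed.
So GorN is not produced.
With no repressor bound, *qilK* is transcribed.
So QilK is produced and active.
With repressor QilK bound, *orvZ* is not transcribed.

OFF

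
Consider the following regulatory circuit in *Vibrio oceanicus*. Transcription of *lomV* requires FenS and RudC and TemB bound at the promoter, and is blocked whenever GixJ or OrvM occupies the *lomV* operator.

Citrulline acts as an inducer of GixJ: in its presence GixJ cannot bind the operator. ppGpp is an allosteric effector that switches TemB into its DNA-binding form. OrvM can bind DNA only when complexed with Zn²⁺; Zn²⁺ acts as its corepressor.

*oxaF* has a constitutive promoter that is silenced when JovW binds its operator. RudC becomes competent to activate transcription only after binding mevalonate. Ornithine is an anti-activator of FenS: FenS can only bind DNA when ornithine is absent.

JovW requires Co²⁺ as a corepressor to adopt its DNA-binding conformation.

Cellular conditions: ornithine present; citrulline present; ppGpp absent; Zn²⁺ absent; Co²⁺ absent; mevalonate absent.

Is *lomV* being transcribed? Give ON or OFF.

OFF

Citrulline is present, so GixJ is inactive.
Ornithine is present, so FenS is inactive.
Mevalonate is absent, so RudC is inactive.
ppGpp is absent, so TemB is inactive.
Zn²⁺ is absent, so OrvM is inactive.
Required activator FenS is absent, so *lomV* is not transcribed.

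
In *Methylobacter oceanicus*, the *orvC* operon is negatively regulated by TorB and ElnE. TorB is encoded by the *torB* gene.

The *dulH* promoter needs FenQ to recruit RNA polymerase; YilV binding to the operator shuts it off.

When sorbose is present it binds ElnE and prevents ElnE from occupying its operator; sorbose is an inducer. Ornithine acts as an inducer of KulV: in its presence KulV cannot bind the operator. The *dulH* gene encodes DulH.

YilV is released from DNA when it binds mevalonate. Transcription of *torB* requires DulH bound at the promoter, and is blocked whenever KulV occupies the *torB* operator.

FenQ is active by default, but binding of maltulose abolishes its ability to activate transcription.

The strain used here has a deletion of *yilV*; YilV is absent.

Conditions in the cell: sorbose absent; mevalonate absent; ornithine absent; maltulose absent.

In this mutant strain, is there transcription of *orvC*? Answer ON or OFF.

YilV is non-functional in this strain, so it has no effect.
Maltulose is absent, so FenQ is active.
No repressor is bound and FenQ is active, so *dulH* is transcribed.
So DulH is produced and active.
Ornithine is absent, so KulV is active.
With repressor KulV bound, *torB* is not transcribed.
So TorB is not produced.
Sorbose is absent, so ElnE is active.
With repressor ElnE bound, *orvC* is not transcribed.

OFF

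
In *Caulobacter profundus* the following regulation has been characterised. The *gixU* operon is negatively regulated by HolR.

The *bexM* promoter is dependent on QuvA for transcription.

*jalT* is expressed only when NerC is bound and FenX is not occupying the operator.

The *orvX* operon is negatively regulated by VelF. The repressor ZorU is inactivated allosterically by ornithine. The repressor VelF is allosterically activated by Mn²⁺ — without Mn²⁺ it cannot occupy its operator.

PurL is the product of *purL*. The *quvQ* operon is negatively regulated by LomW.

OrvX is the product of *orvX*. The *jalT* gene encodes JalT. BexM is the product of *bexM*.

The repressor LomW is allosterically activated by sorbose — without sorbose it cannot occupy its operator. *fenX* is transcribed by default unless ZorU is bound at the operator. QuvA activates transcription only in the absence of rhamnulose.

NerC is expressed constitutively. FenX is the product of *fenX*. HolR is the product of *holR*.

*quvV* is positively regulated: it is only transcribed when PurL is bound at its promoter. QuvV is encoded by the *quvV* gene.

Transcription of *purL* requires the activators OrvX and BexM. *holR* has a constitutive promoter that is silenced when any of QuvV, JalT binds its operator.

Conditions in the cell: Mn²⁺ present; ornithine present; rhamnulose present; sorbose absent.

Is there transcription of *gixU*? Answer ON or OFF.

Mn²⁺ is present, so VelF is active.
With repressor VelF bound, *orvX* is not transcribed.
So OrvX is not produced.
Rhamnulose is present, so QuvA is inactive.
Required activator QuvA is absent, so *bexM* is not transcribed.
So BexM is not produced.
Required activator OrvX is absent, so *purL* is not transcribed.
So PurL is not produced.
Required activator PurL is absent, so *quvV* is not transcribed.
So QuvV is not produced.
NerC is produced constitutively and is active.
Ornithine is present, so ZorU is inactive.
With no repressor bound, *fenX* is transcribed.
So FenX is produced and active.
With repressor FenX bound, *jalT* is not transcribed.
So JalT is not produced.
With no repressor bound, *holR* is transcribed.
So HolR is produced and active.
With repressor HolR bound, *gixU* is not transcribed.

OFF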